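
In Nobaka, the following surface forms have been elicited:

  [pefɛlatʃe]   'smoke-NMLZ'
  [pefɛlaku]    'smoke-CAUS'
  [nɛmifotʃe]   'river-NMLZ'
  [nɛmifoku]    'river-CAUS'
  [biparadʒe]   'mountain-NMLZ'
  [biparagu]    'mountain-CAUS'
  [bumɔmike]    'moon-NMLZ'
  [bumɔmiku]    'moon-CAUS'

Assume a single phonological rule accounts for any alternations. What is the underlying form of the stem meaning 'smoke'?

/pefɛlatʃ/

In [pefɛlatʃe] and [pefɛlaku] the final segment of 'smoke' alternates: [tʃ] ~ [k].
If /k/ were underlying and a rule turned it into [tʃ] before the NMLZ suffix, 'moon' would also alternate; but it has [k] in both [bumɔmike] and [bumɔmiku].
The underlying segment must be /tʃ/; palato-alveolar /tʃ/ and /dʒ/ become [k] and [g] when no front vowel follows, yielding [k] there.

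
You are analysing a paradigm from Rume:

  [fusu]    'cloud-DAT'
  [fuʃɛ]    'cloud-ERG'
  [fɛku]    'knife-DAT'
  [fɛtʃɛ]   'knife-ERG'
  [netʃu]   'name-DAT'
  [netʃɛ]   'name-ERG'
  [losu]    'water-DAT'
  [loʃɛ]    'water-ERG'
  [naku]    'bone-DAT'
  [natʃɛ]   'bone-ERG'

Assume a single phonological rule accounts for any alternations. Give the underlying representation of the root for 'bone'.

/nak/

In [naku] and [natʃɛ] the final segment of 'bone' alternates: [k] ~ [tʃ].
The stem 'name' ([netʃu], [netʃɛ]) shows [tʃ] unchanged in both environments, so [tʃ] cannot be basic with [k] derived before the DAT suffix.
The underlying segment must be /k/; /k/ and /s/ become palato-alveolar [tʃ] and [ʃ] before a front vowel, yielding [tʃ] there.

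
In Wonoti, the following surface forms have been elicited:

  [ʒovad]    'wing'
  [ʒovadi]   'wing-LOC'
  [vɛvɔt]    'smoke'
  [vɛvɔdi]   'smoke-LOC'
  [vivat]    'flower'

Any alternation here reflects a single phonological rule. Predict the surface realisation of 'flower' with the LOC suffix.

[vivadi]

'smoke' shows [t] ~ [d] at the end of the stem ([vɛvɔt] vs [vɛvɔdi]).
The stem 'wing' ([ʒovad], [ʒovadi]) shows [d] unchanged in both environments, so [d] cannot be basic with [t] derived in isolation.
The alternation reflects intervocalic voicing: voiceless stops become voiced between vowels. /t/ is underlying.
The one attested form of 'flower', [vivat], shows underlying /vivat/. Applying the same rule between vowels gives [vivadi].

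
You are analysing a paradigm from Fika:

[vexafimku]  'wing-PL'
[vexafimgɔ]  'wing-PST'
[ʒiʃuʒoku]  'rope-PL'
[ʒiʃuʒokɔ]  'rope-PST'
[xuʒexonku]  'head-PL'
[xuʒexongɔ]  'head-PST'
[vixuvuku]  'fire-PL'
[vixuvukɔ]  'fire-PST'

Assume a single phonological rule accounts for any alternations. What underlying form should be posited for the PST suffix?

/-gɔ/

The PST morpheme has two allomorphs, [-gɔ] and [-kɔ].
By contrast the PL suffix keeps its initial [k] throughout — that segment must be underlying.
The PST suffix is therefore /-gɔ/ underlyingly, with post-vocalic devoicing: voiced stops become voiceless after a vowel.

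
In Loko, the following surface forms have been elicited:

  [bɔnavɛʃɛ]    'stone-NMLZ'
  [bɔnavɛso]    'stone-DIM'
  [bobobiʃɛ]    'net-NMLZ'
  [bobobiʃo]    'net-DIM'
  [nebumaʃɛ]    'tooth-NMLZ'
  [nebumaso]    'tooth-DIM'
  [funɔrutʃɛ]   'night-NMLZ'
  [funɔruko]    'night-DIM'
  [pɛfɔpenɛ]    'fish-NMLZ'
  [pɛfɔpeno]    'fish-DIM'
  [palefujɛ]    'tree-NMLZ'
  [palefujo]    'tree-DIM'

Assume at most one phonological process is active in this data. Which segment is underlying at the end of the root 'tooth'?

In [nebumaʃɛ] and [nebumaso] the final segment of 'tooth' alternates: [ʃ] ~ [s].
The stem 'net' ([bobobiʃɛ], [bobobiʃo]) shows [ʃ] unchanged in both environments, so [ʃ] cannot be basic with [s] derived before the DIM suffix.
The alternation reflects palatalization before a front vowel: /k/ and /s/ become palato-alveolar [tʃ] and [ʃ] before a front vowel. /s/ is underlying.

/s/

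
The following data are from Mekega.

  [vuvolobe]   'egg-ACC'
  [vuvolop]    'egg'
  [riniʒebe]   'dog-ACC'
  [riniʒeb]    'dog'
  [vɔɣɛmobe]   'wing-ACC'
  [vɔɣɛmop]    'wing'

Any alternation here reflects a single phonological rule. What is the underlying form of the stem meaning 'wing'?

In [vɔɣɛmobe] and [vɔɣɛmop] the final segment of 'wing' alternates: [b] ~ [p].
But 'dog' keeps [b] in both environments ([riniʒebe], [riniʒeb]), so there is no rule changing /b/ to [p] in isolation.
So /p/ is underlying, and a rule of intervocalic voicing — voiceless stops become voiced between vowels — gives [b].

/vɔɣɛmop/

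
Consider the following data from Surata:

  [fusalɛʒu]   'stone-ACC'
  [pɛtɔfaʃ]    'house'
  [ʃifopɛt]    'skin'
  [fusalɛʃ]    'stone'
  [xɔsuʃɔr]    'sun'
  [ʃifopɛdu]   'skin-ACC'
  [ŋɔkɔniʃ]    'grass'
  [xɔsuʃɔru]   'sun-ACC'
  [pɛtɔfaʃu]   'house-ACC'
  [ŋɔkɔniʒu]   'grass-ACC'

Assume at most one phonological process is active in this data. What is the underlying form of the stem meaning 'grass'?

/ŋɔkɔniʒ/

The root 'grass' surfaces as [ŋɔkɔniʒu] and [ŋɔkɔniʃ], with a stem-final [ʒ] ~ [ʃ] alternation.
If /ʃ/ were underlying and a rule turned it into [ʒ] before the ACC suffix, 'house' would also alternate; but it has [ʃ] in both [pɛtɔfaʃu] and [pɛtɔfaʃ].
Therefore /ʒ/ is basic and [ʃ] is derived by word-final obstruent devoicing (voiced obstruents become voiceless word-finally).
So 'grass' = /ŋɔkɔniʒ/.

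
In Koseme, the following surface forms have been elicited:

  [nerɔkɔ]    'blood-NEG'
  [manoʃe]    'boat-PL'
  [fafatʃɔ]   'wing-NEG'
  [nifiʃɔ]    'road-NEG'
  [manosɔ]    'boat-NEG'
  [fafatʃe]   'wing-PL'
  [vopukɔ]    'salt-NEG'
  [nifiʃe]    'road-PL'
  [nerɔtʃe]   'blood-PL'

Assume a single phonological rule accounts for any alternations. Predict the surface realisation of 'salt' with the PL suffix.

[voputʃe]

The root 'blood' surfaces as [nerɔkɔ] and [nerɔtʃe], with a stem-final [k] ~ [tʃ] alternation.
If /tʃ/ were underlying and a rule turned it into [k] before the NEG suffix, 'wing' would also alternate; but it has [tʃ] in both [fafatʃɔ] and [fafatʃe].
Therefore /k/ is basic and [tʃ] is derived by palatalization before a front vowel (/k/ and /s/ become palato-alveolar [tʃ] and [ʃ] before a front vowel).
From [vopukɔ] the stem 'salt' is /vopuk/; before a front vowel this yields [voputʃe].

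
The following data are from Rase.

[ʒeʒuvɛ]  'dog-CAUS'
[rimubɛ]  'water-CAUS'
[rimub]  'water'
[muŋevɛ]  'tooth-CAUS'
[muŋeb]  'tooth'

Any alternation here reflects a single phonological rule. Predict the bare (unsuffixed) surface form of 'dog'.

The root 'tooth' surfaces as [muŋevɛ] and [muŋeb], with a stem-final [v] ~ [b] alternation.
If /b/ were underlying and a rule turned it into [v] before the CAUS suffix, 'water' would also alternate; but it has [b] in both [rimubɛ] and [rimub].
The underlying segment must be /v/; voiced fricatives become stops word-finally, yielding [b] there.
From [ʒeʒuvɛ] the stem 'dog' is /ʒeʒuv/; word-finally this yields [ʒeʒub].

[ʒeʒub]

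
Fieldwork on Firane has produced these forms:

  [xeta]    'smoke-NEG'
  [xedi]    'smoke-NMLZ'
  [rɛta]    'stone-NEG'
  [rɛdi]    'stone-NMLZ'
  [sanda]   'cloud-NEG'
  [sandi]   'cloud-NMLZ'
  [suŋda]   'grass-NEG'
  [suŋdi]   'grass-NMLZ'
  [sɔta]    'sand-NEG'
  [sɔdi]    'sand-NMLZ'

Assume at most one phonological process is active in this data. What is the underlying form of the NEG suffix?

/-ta/

The NEG morpheme has two allomorphs, [-da] and [-ta].
By contrast the NMLZ suffix keeps its initial [d] throughout — that segment must be underlying.
So the underlying form is /-ta/, and voiceless stops become voiced after a nasal.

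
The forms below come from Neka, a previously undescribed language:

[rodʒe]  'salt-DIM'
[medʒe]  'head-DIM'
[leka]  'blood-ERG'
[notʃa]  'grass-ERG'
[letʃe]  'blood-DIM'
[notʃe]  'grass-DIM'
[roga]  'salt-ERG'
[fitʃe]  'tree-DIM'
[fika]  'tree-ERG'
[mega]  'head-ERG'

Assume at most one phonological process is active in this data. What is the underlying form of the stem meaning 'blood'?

'blood' shows [k] ~ [tʃ] at the end of the stem ([leka] vs [letʃe]).
But 'grass' keeps [tʃ] in both environments ([notʃa], [notʃe]), so there is no rule changing /tʃ/ to [k] before the ERG suffix.
The underlying segment must be /k/; /k/ and /g/ become palato-alveolar [tʃ] and [dʒ] before a front vowel, yielding [tʃ] there.

/lek/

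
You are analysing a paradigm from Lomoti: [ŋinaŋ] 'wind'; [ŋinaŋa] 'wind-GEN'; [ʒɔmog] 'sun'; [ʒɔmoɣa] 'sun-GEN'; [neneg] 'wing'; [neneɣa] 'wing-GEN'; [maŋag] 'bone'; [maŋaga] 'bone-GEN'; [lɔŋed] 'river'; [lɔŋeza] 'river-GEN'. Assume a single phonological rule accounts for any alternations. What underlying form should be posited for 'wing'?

/neneɣ/

'wing' shows [g] ~ [ɣ] at the end of the stem ([neneg] vs [neneɣa]).
If /g/ were underlying and a rule turned it into [ɣ] before the GEN suffix, 'bone' would also alternate; but it has [g] in both [maŋag] and [maŋaga].
The alternation reflects word-final hardening: voiced fricatives become stops word-finally. /ɣ/ is underlying.
Hence 'wing' is /neneɣ/ underlyingly.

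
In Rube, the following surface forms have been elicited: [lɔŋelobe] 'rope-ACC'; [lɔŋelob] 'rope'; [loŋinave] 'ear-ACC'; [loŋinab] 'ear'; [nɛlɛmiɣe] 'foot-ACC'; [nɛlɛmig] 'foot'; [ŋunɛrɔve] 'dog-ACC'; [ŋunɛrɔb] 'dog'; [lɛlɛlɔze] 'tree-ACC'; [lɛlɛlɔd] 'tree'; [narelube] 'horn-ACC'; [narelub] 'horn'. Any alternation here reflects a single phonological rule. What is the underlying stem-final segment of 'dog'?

/v/

'dog' shows [v] ~ [b] at the end of the stem ([ŋunɛrɔve] vs [ŋunɛrɔb]).
Compare 'rope', with invariant [b] in [lɔŋelobe] and [lɔŋelob]: an analysis with underlying /b/ and a rule producing [v] before the ACC suffix would wrongly predict alternation here too.
The alternation reflects word-final hardening: voiced fricatives become stops word-finally. /v/ is underlying.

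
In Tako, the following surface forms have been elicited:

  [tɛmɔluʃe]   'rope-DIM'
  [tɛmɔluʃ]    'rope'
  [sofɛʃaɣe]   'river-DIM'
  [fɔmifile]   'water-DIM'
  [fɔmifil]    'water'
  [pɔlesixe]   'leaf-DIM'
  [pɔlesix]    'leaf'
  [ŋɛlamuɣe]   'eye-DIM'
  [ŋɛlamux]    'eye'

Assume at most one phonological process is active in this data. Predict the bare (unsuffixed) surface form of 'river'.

The stem for 'eye' ends in [ɣ] in [ŋɛlamuɣe] but [x] in [ŋɛlamux].
Compare 'leaf', with invariant [x] in [pɔlesixe] and [pɔlesix]: an analysis with underlying /x/ and a rule producing [ɣ] before the DIM suffix would wrongly predict alternation here too.
The alternation reflects word-final obstruent devoicing: voiced obstruents become voiceless word-finally. /ɣ/ is underlying.
The one attested form of 'river', [sofɛʃaɣe], shows underlying /sofɛʃaɣ/. Applying the same rule word-finally gives [sofɛʃax].

[sofɛʃax]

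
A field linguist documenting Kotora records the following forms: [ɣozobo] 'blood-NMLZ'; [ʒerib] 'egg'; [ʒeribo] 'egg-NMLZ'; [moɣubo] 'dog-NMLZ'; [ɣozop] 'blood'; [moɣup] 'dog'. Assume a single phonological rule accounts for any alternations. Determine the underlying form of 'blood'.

'blood' shows [p] ~ [b] at the end of the stem ([ɣozop] vs [ɣozobo]).
The stem 'egg' ([ʒerib], [ʒeribo]) shows [b] unchanged in both environments, so [b] cannot be basic with [p] derived in isolation.
The alternation reflects intervocalic voicing: voiceless stops become voiced between vowels. /p/ is underlying.
The underlying form of 'blood' is therefore /ɣozop/.

/ɣozop/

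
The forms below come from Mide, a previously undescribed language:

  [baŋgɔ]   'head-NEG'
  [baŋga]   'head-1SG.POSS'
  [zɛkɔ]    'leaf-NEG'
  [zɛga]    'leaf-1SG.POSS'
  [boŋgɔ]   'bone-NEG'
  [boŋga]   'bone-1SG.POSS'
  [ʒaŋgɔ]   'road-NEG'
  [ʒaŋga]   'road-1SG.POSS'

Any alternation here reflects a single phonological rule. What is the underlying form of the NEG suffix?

/-kɔ/

The NEG suffix surfaces as [-gɔ] and [-kɔ], depending on the final segment of the stem.
The 1SG.POSS suffix, which begins with [g], is invariant after every stem; so [g] is not altered by any rule here.
So the underlying form is /-kɔ/, and voiceless stops become voiced after a nasal.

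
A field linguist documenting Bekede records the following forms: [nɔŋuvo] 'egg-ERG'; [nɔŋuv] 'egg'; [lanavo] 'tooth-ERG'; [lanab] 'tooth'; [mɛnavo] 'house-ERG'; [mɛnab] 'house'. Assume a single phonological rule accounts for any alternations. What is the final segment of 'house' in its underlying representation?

/b/

In [mɛnavo] and [mɛnab] the final segment of 'house' alternates: [v] ~ [b].
If /v/ were underlying and a rule turned it into [b] in isolation, 'egg' would also alternate; but it has [v] in both [nɔŋuvo] and [nɔŋuv].
The underlying segment must be /b/; voiced stops become fricatives between vowels, yielding [v] there.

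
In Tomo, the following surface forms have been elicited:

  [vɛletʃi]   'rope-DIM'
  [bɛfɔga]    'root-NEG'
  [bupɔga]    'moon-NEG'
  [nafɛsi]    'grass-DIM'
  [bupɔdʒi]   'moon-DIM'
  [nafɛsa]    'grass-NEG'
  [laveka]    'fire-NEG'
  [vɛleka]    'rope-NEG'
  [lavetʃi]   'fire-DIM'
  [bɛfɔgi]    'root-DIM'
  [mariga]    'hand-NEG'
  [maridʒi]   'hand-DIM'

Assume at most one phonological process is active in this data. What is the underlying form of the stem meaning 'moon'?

/bupɔdʒ/

The stem for 'moon' ends in [dʒ] in [bupɔdʒi] but [g] in [bupɔga].
If /g/ were underlying and a rule turned it into [dʒ] before the DIM suffix, 'root' would also alternate; but it has [g] in both [bɛfɔgi] and [bɛfɔga].
So /dʒ/ is underlying, and a rule of depalatalization — palato-alveolar /tʃ/ and /dʒ/ become [k] and [g] when no front vowel follows — gives [g].
Hence 'moon' is /bupɔdʒ/ underlyingly.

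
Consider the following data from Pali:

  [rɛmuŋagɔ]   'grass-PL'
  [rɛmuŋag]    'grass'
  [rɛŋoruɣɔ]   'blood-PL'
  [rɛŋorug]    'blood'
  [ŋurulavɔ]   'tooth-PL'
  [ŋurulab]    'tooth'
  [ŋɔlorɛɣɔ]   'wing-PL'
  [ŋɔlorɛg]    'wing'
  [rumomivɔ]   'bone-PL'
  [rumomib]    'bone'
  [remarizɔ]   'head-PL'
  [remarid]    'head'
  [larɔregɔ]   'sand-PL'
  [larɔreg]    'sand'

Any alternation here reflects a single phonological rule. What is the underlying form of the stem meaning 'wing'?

The root 'wing' surfaces as [ŋɔlorɛɣɔ] and [ŋɔlorɛg], with a stem-final [ɣ] ~ [g] alternation.
But 'grass' keeps [g] in both environments ([rɛmuŋagɔ], [rɛmuŋag]), so there is no rule changing /g/ to [ɣ] before the PL suffix.
The alternation reflects word-final hardening: voiced fricatives become stops word-finally. /ɣ/ is underlying.

/ŋɔlorɛɣ/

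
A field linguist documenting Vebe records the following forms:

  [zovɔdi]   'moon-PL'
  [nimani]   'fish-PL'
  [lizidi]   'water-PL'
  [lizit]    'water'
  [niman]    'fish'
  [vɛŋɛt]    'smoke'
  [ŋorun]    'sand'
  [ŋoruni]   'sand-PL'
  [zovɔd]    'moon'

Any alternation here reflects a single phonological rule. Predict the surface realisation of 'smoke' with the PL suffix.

[vɛŋɛdi]

In [lizidi] and [lizit] the final segment of 'water' alternates: [d] ~ [t].
But 'moon' keeps [d] in both environments ([zovɔdi], [zovɔd]), so there is no rule changing /d/ to [t] in isolation.
The alternation reflects intervocalic voicing: voiceless stops become voiced between vowels. /t/ is underlying.
The one attested form of 'smoke', [vɛŋɛt], shows underlying /vɛŋɛt/. Applying the same rule between vowels gives [vɛŋɛdi].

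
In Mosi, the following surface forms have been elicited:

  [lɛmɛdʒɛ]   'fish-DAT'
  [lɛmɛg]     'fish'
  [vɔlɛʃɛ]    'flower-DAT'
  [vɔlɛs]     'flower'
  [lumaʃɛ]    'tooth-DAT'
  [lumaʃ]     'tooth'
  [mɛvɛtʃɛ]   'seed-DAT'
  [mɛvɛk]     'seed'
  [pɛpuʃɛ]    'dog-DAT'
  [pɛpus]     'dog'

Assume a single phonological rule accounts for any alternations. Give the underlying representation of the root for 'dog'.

The stem for 'dog' ends in [ʃ] in [pɛpuʃɛ] but [s] in [pɛpus].
Compare 'tooth', with invariant [ʃ] in [lumaʃɛ] and [lumaʃ]: an analysis with underlying /ʃ/ and a rule producing [s] in isolation would wrongly predict alternation here too.
The alternation reflects palatalization before a front vowel: /k/, /g/ and /s/ become palato-alveolar [tʃ], [dʒ] and [ʃ] before a front vowel. /s/ is underlying.

/pɛpus/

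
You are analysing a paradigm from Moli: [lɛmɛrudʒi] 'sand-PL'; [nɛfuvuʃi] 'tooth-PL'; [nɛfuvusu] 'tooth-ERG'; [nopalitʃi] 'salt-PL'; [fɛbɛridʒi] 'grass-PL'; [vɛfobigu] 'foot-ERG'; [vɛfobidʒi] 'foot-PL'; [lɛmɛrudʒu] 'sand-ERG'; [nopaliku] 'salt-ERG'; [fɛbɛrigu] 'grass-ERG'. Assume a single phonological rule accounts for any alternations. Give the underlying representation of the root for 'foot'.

'foot' shows [dʒ] ~ [g] at the end of the stem ([vɛfobidʒi] vs [vɛfobigu]).
But 'sand' keeps [dʒ] in both environments ([lɛmɛrudʒi], [lɛmɛrudʒu]), so there is no rule changing /dʒ/ to [g] before the ERG suffix.
So /g/ is underlying, and a rule of palatalization before a front vowel — /k/, /g/ and /s/ become palato-alveolar [tʃ], [dʒ] and [ʃ] before a front vowel — gives [dʒ].

/vɛfobig/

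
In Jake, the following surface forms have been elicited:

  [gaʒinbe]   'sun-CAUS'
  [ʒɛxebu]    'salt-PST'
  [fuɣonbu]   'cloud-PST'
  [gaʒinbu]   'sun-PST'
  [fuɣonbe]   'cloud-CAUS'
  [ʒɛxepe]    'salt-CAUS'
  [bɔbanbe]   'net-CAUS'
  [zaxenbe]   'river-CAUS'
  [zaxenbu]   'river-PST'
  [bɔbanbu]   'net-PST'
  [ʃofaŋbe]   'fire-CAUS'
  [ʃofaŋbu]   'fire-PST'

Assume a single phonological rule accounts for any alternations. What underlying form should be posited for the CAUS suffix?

The CAUS suffix surfaces as [-be] and [-pe], depending on the final segment of the stem.
The PST suffix, which begins with [b], is invariant after every stem; so [b] is not altered by any rule here.
The CAUS suffix is therefore /-pe/ underlyingly, with post-nasal voicing: voiceless stops become voiced after a nasal.

/-pe/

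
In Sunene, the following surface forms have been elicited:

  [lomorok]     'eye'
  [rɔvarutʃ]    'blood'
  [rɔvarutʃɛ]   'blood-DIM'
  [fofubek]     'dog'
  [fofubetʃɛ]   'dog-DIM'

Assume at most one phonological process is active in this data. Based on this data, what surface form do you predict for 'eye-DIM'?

In [fofubek] and [fofubetʃɛ] the final segment of 'dog' alternates: [k] ~ [tʃ].
The stem 'blood' ([rɔvarutʃ], [rɔvarutʃɛ]) shows [tʃ] unchanged in both environments, so [tʃ] cannot be basic with [k] derived in isolation.
Therefore /k/ is basic and [tʃ] is derived by palatalization before a front vowel (/k/ becomes palato-alveolar [tʃ] before a front vowel).
The one attested form of 'eye', [lomorok], shows underlying /lomorok/. Applying the same rule before a front vowel gives [lomorotʃɛ].

[lomorotʃɛ]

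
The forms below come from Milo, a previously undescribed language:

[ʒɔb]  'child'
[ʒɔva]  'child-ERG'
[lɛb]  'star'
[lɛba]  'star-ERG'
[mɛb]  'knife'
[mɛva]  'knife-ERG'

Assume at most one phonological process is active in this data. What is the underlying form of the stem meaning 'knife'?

The stem for 'knife' ends in [b] in [mɛb] but [v] in [mɛva].
But 'star' keeps [b] in both environments ([lɛb], [lɛba]), so there is no rule changing /b/ to [v] before the ERG suffix.
The underlying segment must be /v/; voiced fricatives become stops word-finally, yielding [b] there.
Hence 'knife' is /mɛv/ underlyingly.

/mɛv/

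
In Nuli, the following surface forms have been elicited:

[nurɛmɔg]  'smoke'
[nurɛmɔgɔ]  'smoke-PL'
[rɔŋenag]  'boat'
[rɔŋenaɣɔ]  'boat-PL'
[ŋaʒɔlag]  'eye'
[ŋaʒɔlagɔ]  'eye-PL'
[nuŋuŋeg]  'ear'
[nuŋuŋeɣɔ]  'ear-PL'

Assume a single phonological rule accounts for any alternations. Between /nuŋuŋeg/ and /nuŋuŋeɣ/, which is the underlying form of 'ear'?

/nuŋuŋeɣ/

'ear' shows [g] ~ [ɣ] at the end of the stem ([nuŋuŋeg] vs [nuŋuŋeɣɔ]).
But 'eye' keeps [g] in both environments ([ŋaʒɔlag], [ŋaʒɔlagɔ]), so there is no rule changing /g/ to [ɣ] before the PL suffix.
The underlying segment must be /ɣ/; voiced fricatives become stops word-finally, yielding [g] there.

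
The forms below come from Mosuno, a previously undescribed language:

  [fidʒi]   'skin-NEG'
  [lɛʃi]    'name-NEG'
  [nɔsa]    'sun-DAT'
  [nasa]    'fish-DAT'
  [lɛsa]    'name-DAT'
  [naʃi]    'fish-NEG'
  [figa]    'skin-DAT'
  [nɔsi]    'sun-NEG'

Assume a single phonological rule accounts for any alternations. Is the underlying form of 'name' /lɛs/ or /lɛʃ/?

The stem for 'name' ends in [ʃ] in [lɛʃi] but [s] in [lɛsa].
The stem 'sun' ([nɔsi], [nɔsa]) shows [s] unchanged in both environments, so [s] cannot be basic with [ʃ] derived before the NEG suffix.
Therefore /ʃ/ is basic and [s] is derived by depalatalization (palato-alveolar /dʒ/ and /ʃ/ become [g] and [s] when no front vowel follows).

/lɛʃ/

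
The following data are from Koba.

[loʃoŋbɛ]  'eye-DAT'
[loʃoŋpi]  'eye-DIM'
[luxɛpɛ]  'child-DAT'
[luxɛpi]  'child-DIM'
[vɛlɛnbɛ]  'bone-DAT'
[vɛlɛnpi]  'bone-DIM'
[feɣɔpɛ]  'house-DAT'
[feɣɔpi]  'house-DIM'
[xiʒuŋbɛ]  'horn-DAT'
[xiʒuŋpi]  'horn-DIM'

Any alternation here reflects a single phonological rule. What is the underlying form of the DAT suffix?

The DAT morpheme has two allomorphs, [-bɛ] and [-pɛ].
By contrast the DIM suffix keeps its initial [p] throughout — that segment must be underlying.
The DAT suffix is therefore /-bɛ/ underlyingly, with post-vocalic devoicing: voiced stops become voiceless after a vowel.

/-bɛ/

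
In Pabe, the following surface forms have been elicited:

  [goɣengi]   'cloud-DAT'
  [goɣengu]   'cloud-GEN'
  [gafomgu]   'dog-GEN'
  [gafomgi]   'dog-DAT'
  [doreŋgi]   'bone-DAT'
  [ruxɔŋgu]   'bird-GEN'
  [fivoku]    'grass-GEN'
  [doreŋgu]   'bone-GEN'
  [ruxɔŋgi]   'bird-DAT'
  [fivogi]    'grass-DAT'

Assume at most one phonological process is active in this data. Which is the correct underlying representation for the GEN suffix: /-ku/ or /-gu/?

/-ku/

The GEN morpheme has two allomorphs, [-gu] and [-ku].
By contrast the DAT suffix keeps its initial [g] throughout — that segment must be underlying.
So the underlying form is /-ku/, and voiceless stops become voiced after a nasal.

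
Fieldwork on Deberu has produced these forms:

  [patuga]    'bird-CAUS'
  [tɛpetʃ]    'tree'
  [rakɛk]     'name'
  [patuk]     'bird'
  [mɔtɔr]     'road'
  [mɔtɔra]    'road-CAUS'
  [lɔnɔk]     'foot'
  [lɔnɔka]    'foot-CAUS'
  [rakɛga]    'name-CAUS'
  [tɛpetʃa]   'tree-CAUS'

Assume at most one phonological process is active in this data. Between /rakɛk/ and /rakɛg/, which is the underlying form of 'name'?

'name' shows [g] ~ [k] at the end of the stem ([rakɛga] vs [rakɛk]).
But 'foot' keeps [k] in both environments ([lɔnɔka], [lɔnɔk]), so there is no rule changing /k/ to [g] before the CAUS suffix.
The underlying segment must be /g/; voiced obstruents become voiceless word-finally, yielding [k] there.

/rakɛg/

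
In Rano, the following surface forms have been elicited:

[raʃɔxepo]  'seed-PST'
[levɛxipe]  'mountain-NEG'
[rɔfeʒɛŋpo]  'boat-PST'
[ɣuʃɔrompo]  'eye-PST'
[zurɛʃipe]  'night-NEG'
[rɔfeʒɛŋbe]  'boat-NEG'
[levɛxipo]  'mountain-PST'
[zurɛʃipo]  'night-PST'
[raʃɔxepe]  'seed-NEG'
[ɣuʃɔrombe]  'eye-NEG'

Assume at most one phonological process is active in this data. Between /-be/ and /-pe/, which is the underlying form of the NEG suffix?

/-be/

The NEG suffix surfaces as [-be] and [-pe], depending on the final segment of the stem.
By contrast the PST suffix keeps its initial [p] throughout — that segment must be underlying.
The NEG suffix is therefore /-be/ underlyingly, with post-vocalic devoicing: voiced stops become voiceless after a vowel.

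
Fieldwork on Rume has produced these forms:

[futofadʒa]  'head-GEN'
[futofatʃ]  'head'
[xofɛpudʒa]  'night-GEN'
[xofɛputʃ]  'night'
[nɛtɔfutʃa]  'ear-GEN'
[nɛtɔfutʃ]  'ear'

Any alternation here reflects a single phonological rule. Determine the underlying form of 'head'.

The root 'head' surfaces as [futofadʒa] and [futofatʃ], with a stem-final [dʒ] ~ [tʃ] alternation.
If /tʃ/ were underlying and a rule turned it into [dʒ] before the GEN suffix, 'ear' would also alternate; but it has [tʃ] in both [nɛtɔfutʃa] and [nɛtɔfutʃ].
The underlying segment must be /dʒ/; voiced obstruents become voiceless word-finally, yielding [tʃ] there.
The underlying form of 'head' is therefore /futofadʒ/.

/futofadʒ/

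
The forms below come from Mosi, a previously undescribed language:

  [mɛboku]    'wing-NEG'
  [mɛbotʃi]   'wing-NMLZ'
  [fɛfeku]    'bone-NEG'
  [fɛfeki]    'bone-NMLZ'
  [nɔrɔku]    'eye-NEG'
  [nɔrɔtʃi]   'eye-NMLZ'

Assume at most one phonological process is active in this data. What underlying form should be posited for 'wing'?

In [mɛboku] and [mɛbotʃi] the final segment of 'wing' alternates: [k] ~ [tʃ].
The stem 'bone' ([fɛfeku], [fɛfeki]) shows [k] unchanged in both environments, so [k] cannot be basic with [tʃ] derived before the NMLZ suffix.
The alternation reflects depalatalization: palato-alveolar /tʃ/ becomes [k] when no front vowel follows. /tʃ/ is underlying.

/mɛbotʃ/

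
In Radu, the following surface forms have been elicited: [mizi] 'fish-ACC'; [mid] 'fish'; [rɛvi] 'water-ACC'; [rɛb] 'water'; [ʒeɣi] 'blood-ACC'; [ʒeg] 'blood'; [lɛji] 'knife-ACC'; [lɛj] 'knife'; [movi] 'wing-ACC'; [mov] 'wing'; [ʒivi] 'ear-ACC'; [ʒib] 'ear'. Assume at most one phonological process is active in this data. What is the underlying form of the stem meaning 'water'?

The root 'water' surfaces as [rɛvi] and [rɛb], with a stem-final [v] ~ [b] alternation.
If /v/ were underlying and a rule turned it into [b] in isolation, 'wing' would also alternate; but it has [v] in both [movi] and [mov].
So /b/ is underlying, and a rule of intervocalic spirantization — voiced stops become fricatives between vowels — gives [v].
Hence 'water' is /rɛb/ underlyingly.

/rɛb/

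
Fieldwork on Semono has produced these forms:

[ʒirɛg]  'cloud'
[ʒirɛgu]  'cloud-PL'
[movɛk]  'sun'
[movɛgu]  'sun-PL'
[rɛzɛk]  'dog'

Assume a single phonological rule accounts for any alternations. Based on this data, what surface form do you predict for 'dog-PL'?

The stem for 'sun' ends in [k] in [movɛk] but [g] in [movɛgu].
Compare 'cloud', with invariant [g] in [ʒirɛg] and [ʒirɛgu]: an analysis with underlying /g/ and a rule producing [k] in isolation would wrongly predict alternation here too.
So /k/ is underlying, and a rule of intervocalic voicing — voiceless stops become voiced between vowels — gives [g].
From [rɛzɛk] the stem 'dog' is /rɛzɛk/; between vowels this yields [rɛzɛgu].

[rɛzɛgu]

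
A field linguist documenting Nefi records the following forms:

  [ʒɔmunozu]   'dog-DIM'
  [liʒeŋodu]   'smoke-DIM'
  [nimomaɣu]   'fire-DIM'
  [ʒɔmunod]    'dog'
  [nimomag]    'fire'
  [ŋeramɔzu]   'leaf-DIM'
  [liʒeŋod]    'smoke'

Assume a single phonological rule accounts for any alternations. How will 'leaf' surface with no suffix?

[ŋeramɔd]

In [ʒɔmunod] and [ʒɔmunozu] the final segment of 'dog' alternates: [d] ~ [z].
If /d/ were underlying and a rule turned it into [z] before the DIM suffix, 'smoke' would also alternate; but it has [d] in both [liʒeŋod] and [liʒeŋodu].
So /z/ is underlying, and a rule of word-final hardening — voiced fricatives become stops word-finally — gives [d].
The one attested form of 'leaf', [ŋeramɔzu], shows underlying /ŋeramɔz/. Applying the same rule word-finally gives [ŋeramɔd].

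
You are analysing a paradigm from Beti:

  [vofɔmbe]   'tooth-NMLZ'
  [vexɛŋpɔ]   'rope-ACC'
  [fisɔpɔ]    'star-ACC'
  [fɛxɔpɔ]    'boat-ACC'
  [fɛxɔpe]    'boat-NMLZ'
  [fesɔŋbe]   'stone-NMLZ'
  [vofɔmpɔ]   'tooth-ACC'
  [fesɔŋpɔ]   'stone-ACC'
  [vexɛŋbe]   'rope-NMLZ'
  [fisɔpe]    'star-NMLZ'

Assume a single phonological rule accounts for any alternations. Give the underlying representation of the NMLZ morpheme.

The NMLZ morpheme has two allomorphs, [-be] and [-pe].
By contrast the ACC suffix keeps its initial [p] throughout — that segment must be underlying.
So the underlying form is /-be/, and voiced stops become voiceless after a vowel.

/-be/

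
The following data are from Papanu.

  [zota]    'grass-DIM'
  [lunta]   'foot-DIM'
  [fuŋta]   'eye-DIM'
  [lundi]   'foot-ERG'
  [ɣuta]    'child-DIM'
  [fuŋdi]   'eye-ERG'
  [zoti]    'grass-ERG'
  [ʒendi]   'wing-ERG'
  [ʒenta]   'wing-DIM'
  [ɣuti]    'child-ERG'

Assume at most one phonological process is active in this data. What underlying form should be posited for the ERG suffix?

/-di/

The ERG morpheme has two allomorphs, [-di] and [-ti].
By contrast the DIM suffix keeps its initial [t] throughout — that segment must be underlying.
So the underlying form is /-di/, and voiced stops become voiceless after a vowel.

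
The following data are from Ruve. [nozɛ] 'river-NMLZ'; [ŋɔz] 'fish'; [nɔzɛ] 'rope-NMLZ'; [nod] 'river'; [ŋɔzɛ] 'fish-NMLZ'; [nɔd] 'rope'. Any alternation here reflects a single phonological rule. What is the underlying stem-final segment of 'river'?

/d/

In [nozɛ] and [nod] the final segment of 'river' alternates: [z] ~ [d].
Compare 'fish', with invariant [z] in [ŋɔzɛ] and [ŋɔz]: an analysis with underlying /z/ and a rule producing [d] in isolation would wrongly predict alternation here too.
The underlying segment must be /d/; voiced stops become fricatives between vowels, yielding [z] there.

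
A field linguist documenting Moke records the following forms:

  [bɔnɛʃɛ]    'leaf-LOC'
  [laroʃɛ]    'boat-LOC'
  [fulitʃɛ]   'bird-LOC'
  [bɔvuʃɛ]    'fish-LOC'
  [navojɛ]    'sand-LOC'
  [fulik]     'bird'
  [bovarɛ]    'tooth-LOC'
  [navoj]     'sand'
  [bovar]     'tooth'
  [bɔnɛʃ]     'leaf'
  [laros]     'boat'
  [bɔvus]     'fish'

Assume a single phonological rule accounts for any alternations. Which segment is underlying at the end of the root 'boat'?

/s/

In [laroʃɛ] and [laros] the final segment of 'boat' alternates: [ʃ] ~ [s].
The stem 'leaf' ([bɔnɛʃɛ], [bɔnɛʃ]) shows [ʃ] unchanged in both environments, so [ʃ] cannot be basic with [s] derived in isolation.
Therefore /s/ is basic and [ʃ] is derived by palatalization before a front vowel (/k/ and /s/ become palato-alveolar [tʃ] and [ʃ] before a front vowel).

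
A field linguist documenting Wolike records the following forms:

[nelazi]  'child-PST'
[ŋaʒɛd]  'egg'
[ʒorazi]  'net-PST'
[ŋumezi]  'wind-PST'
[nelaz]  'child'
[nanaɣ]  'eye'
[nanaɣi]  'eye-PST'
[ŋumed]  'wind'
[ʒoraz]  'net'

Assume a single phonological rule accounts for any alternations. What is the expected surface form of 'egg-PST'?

[ŋaʒɛzi]

'wind' shows [d] ~ [z] at the end of the stem ([ŋumed] vs [ŋumezi]).
If /z/ were underlying and a rule turned it into [d] in isolation, 'net' would also alternate; but it has [z] in both [ʒoraz] and [ʒorazi].
So /d/ is underlying, and a rule of intervocalic spirantization — voiced stops become fricatives between vowels — gives [z].
The one attested form of 'egg', [ŋaʒɛd], shows underlying /ŋaʒɛd/. Applying the same rule between vowels gives [ŋaʒɛzi].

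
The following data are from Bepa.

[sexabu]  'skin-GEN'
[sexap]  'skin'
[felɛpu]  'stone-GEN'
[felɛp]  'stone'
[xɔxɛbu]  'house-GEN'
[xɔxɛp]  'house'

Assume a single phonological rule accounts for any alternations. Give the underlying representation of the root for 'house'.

/xɔxɛb/

In [xɔxɛbu] and [xɔxɛp] the final segment of 'house' alternates: [b] ~ [p].
Compare 'stone', with invariant [p] in [felɛpu] and [felɛp]: an analysis with underlying /p/ and a rule producing [b] before the GEN suffix would wrongly predict alternation here too.
Therefore /b/ is basic and [p] is derived by word-final obstruent devoicing (voiced obstruents become voiceless word-finally).
Hence 'house' is /xɔxɛb/ underlyingly.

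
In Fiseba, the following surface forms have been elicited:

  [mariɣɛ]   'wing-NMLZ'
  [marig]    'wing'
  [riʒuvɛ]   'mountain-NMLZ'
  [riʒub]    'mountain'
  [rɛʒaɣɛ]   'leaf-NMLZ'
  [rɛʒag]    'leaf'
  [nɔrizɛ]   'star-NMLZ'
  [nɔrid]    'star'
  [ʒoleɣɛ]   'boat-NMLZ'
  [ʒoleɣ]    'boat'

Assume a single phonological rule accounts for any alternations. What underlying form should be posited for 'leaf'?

'leaf' shows [ɣ] ~ [g] at the end of the stem ([rɛʒaɣɛ] vs [rɛʒag]).
But 'boat' keeps [ɣ] in both environments ([ʒoleɣɛ], [ʒoleɣ]), so there is no rule changing /ɣ/ to [g] in isolation.
The underlying segment must be /g/; voiced stops become fricatives between vowels, yielding [ɣ] there.
Hence 'leaf' is /rɛʒag/ underlyingly.

/rɛʒag/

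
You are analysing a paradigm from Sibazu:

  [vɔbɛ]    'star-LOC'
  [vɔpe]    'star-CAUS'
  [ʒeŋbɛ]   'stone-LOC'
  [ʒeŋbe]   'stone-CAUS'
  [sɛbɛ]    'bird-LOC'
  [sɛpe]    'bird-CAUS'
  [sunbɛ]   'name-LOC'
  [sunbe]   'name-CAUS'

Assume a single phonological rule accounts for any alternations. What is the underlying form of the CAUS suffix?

The CAUS suffix surfaces as [-be] and [-pe], depending on the final segment of the stem.
By contrast the LOC suffix keeps its initial [b] throughout — that segment must be underlying.
The CAUS suffix is therefore /-pe/ underlyingly, with post-nasal voicing: voiceless stops become voiced after a nasal.

/-pe/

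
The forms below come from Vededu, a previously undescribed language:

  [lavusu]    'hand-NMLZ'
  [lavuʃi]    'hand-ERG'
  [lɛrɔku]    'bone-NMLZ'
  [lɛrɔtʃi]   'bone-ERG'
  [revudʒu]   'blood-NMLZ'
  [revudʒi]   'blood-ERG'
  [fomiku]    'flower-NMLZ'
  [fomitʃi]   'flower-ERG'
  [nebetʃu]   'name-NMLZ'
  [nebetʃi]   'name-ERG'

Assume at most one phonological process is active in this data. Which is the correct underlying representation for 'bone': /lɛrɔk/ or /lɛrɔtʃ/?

The root 'bone' surfaces as [lɛrɔku] and [lɛrɔtʃi], with a stem-final [k] ~ [tʃ] alternation.
Compare 'name', with invariant [tʃ] in [nebetʃu] and [nebetʃi]: an analysis with underlying /tʃ/ and a rule producing [k] before the NMLZ suffix would wrongly predict alternation here too.
The underlying segment must be /k/; /k/ and /s/ become palato-alveolar [tʃ] and [ʃ] before a front vowel, yielding [tʃ] there.

/lɛrɔk/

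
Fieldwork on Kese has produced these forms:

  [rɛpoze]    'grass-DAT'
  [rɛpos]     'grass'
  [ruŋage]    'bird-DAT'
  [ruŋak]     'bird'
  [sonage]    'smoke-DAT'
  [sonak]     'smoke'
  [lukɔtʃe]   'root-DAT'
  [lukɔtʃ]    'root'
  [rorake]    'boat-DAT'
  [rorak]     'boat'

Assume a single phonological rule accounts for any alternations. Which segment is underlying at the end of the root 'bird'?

/g/

The root 'bird' surfaces as [ruŋage] and [ruŋak], with a stem-final [g] ~ [k] alternation.
But 'boat' keeps [k] in both environments ([rorake], [rorak]), so there is no rule changing /k/ to [g] before the DAT suffix.
The alternation reflects word-final obstruent devoicing: voiced obstruents become voiceless word-finally. /g/ is underlying.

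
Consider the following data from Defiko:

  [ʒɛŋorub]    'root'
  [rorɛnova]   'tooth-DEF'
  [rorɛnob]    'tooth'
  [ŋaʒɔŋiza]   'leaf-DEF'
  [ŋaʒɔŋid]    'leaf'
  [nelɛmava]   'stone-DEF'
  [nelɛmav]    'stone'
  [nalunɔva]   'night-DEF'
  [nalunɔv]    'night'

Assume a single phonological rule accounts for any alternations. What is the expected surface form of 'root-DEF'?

[ʒɛŋoruva]

In [rorɛnova] and [rorɛnob] the final segment of 'tooth' alternates: [v] ~ [b].
The stem 'stone' ([nelɛmava], [nelɛmav]) shows [v] unchanged in both environments, so [v] cannot be basic with [b] derived in isolation.
The alternation reflects intervocalic spirantization: voiced stops become fricatives between vowels. /b/ is underlying.
The one attested form of 'root', [ʒɛŋorub], shows underlying /ʒɛŋorub/. Applying the same rule between vowels gives [ʒɛŋoruva].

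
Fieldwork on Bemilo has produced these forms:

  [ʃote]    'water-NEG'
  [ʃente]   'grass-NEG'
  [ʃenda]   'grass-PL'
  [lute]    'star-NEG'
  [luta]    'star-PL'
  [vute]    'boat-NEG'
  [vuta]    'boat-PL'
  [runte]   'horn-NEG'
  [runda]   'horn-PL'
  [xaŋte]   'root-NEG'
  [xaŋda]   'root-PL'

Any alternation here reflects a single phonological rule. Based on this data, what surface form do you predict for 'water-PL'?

[ʃota]

The PL morpheme has two allomorphs, [-da] and [-ta].
The NEG suffix, which begins with [t], is invariant after every stem; so [t] is not altered by any rule here.
The PL suffix is therefore /-da/ underlyingly, with post-vocalic devoicing: voiced stops become voiceless after a vowel.
After 'water', which ends in a vowel, the suffix surfaces as [-ta], giving [ʃota].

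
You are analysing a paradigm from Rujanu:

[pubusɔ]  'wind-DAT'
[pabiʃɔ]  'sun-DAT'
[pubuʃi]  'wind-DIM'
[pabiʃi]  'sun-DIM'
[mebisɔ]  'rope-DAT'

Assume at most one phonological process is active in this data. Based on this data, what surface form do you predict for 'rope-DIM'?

'wind' shows [s] ~ [ʃ] at the end of the stem ([pubusɔ] vs [pubuʃi]).
Compare 'sun', with invariant [ʃ] in [pabiʃɔ] and [pabiʃi]: an analysis with underlying /ʃ/ and a rule producing [s] before the DAT suffix would wrongly predict alternation here too.
Therefore /s/ is basic and [ʃ] is derived by palatalization before a front vowel (/s/ becomes palato-alveolar [ʃ] before a front vowel).
The one attested form of 'rope', [mebisɔ], shows underlying /mebis/. Applying the same rule before a front vowel gives [mebiʃi].

[mebiʃi]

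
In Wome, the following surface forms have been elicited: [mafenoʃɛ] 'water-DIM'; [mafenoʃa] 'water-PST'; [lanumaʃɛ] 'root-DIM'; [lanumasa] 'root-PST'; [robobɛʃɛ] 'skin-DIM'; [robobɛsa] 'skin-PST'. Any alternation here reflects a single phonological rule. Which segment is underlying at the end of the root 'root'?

The root 'root' surfaces as [lanumaʃɛ] and [lanumasa], with a stem-final [ʃ] ~ [s] alternation.
Compare 'water', with invariant [ʃ] in [mafenoʃɛ] and [mafenoʃa]: an analysis with underlying /ʃ/ and a rule producing [s] before the PST suffix would wrongly predict alternation here too.
So /s/ is underlying, and a rule of palatalization before a front vowel — /s/ becomes palato-alveolar [ʃ] before a front vowel — gives [ʃ].

/s/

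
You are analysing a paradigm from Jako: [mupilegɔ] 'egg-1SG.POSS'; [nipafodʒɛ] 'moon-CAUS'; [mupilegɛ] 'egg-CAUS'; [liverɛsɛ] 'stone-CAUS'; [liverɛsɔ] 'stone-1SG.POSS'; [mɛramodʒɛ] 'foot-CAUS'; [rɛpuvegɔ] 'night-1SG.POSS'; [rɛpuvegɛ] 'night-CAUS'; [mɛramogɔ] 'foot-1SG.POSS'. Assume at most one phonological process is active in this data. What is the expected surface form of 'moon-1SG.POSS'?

The stem for 'foot' ends in [g] in [mɛramogɔ] but [dʒ] in [mɛramodʒɛ].
Compare 'egg', with invariant [g] in [mupilegɔ] and [mupilegɛ]: an analysis with underlying /g/ and a rule producing [dʒ] before the CAUS suffix would wrongly predict alternation here too.
The alternation reflects depalatalization: palato-alveolar /dʒ/ becomes [g] when no front vowel follows. /dʒ/ is underlying.
From [nipafodʒɛ] the stem 'moon' is /nipafodʒ/; when no front vowel follows this yields [nipafogɔ].

[nipafogɔ]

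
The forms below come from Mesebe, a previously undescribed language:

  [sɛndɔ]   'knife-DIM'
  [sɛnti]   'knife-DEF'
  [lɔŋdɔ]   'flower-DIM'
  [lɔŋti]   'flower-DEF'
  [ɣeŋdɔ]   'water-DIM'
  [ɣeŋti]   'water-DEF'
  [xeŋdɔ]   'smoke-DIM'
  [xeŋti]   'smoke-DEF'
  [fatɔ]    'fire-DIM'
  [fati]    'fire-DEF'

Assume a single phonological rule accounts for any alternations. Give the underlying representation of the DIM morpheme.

The DIM morpheme has two allomorphs, [-dɔ] and [-tɔ].
The DEF suffix, which begins with [t], is invariant after every stem; so [t] is not altered by any rule here.
The DIM suffix is therefore /-dɔ/ underlyingly, with post-vocalic devoicing: voiced stops become voiceless after a vowel.

/-dɔ/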